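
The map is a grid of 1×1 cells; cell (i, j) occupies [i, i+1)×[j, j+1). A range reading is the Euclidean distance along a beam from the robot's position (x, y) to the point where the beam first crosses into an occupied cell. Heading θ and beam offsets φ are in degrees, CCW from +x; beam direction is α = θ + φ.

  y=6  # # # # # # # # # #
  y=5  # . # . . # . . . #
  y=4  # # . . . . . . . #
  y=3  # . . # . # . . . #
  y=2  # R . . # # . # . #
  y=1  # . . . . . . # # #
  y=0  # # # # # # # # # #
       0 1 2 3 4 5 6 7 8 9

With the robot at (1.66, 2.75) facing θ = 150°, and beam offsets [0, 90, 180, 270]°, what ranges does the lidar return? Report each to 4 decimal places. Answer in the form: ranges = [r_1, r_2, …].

beam 1: φ=0°, α=150°
  d=(-0.8660,0.5000)  start (1,2)  tX=0.7621 tY=0.5000  stride 1/|dx|=1.1547 1/|dy|=2.0000
    cross y-line → (1,3), t=0.5000
    cross x-line → (0,3), t=0.7621 (wall)
  → r_1 = 0.7621
beam 2: φ=90°, α=240°
  d=(-0.5000,-0.8660)  start (1,2)  tX=1.3200 tY=0.8660  stride 1/|dx|=2.0000 1/|dy|=1.1547
    cross y-line → (1,1), t=0.8660
    cross x-line → (0,1), t=1.3200 (wall)
  → r_2 = 1.3200
beam 3: φ=180°, α=330°
  d=(0.8660,-0.5000)  start (1,2)  tX=0.3926 tY=1.5000  stride 1/|dx|=1.1547 1/|dy|=2.0000
    cross x-line → (2,2), t=0.3926
    cross y-line → (2,1), t=1.5000
    cross x-line → (3,1), t=1.5473
    cross x-line → (4,1), t=2.7020
    cross y-line → (4,0), t=3.5000 (wall)
  → r_3 = 3.5000
beam 4: φ=270°, α=60°
  d=(0.5000,0.8660)  start (1,2)  tX=0.6800 tY=0.2887  stride 1/|dx|=2.0000 1/|dy|=1.1547
    cross y-line → (1,3), t=0.2887
    cross x-line → (2,3), t=0.6800
    cross y-line → (2,4), t=1.4434
    cross y-line → (2,5), t=2.5981 (wall)
  → r_4 = 2.5981

ranges = [0.7621, 1.3200, 3.5000, 2.5981]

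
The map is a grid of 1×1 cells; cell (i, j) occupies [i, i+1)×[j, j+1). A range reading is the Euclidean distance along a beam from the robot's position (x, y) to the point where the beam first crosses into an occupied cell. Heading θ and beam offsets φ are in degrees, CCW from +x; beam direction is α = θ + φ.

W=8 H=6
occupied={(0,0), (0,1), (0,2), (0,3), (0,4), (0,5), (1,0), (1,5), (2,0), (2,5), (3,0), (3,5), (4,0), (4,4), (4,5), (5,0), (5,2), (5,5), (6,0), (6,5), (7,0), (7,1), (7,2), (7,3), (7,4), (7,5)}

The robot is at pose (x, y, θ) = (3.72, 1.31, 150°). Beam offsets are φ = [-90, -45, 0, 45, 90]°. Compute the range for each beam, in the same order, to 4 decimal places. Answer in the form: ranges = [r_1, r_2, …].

ranges = [4.2608, 3.8202, 3.1408, 1.1977, 0.3580]

beam 1: φ=-90°, α=60°
  d=(0.5000,0.8660)  start (3,1)  tX=0.5600 tY=0.7967  stride 1/|dx|=2.0000 1/|dy|=1.1547
    cross x-line → (4,1), t=0.5600
    cross y-line → (4,2), t=0.7967
    cross y-line → (4,3), t=1.9514
    cross x-line → (5,3), t=2.5600
    cross y-line → (5,4), t=3.1061
    cross y-line → (5,5), t=4.2608 (wall)
  → r_1 = 4.2608
beam 2: φ=-45°, α=105°
  d=(-0.2588,0.9659)  start (3,1)  tX=2.7819 tY=0.7143  stride 1/|dx|=3.8637 1/|dy|=1.0353
    cross y-line → (3,2), t=0.7143
    cross y-line → (3,3), t=1.7496
    cross x-line → (2,3), t=2.7819
    cross y-line → (2,4), t=2.7849
    cross y-line → (2,5), t=3.8202 (wall)
  → r_2 = 3.8202
beam 3: φ=0°, α=150°
  d=(-0.8660,0.5000)  start (3,1)  tX=0.8314 tY=1.3800  stride 1/|dx|=1.1547 1/|dy|=2.0000
    cross x-line → (2,1), t=0.8314
    cross y-line → (2,2), t=1.3800
    cross x-line → (1,2), t=1.9861
    cross x-line → (0,2), t=3.1408 (wall)
  → r_3 = 3.1408
beam 4: φ=45°, α=195°
  d=(-0.9659,-0.2588)  start (3,1)  tX=0.7454 tY=1.1977  stride 1/|dx|=1.0353 1/|dy|=3.8637
    cross x-line → (2,1), t=0.7454
    cross y-line → (2,0), t=1.1977 (wall)
  → r_4 = 1.1977
beam 5: φ=90°, α=240°
  d=(-0.5000,-0.8660)  start (3,1)  tX=1.4400 tY=0.3580  stride 1/|dx|=2.0000 1/|dy|=1.1547
    cross y-line → (3,0), t=0.3580 (wall)
  → r_5 = 0.3580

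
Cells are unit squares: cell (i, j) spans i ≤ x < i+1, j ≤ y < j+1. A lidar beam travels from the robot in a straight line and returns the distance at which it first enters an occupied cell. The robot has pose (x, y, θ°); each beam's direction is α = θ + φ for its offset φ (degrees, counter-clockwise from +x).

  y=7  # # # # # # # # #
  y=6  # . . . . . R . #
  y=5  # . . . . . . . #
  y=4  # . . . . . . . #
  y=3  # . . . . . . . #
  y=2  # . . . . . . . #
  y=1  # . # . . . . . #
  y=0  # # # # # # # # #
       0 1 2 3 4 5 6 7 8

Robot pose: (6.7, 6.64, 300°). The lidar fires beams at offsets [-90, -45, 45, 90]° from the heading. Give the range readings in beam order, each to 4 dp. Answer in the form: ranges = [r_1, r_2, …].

ranges = [6.5818, 5.8390, 1.3459, 0.7200]

beam 1: φ=-90°, α=210°
  direction (-0.8660, -0.5000); cell (6,6); t to first gridline: x 0.8083, y 1.2800 (then +1.1547 / +2.0000)
    (5,6) via x @ 0.8083
    (5,5) via y @ 1.2800
    (4,5) via x @ 1.9630
    (3,5) via x @ 3.1177
    (3,4) via y @ 3.2800
    (2,4) via x @ 4.2724
    (2,3) via y @ 5.2800
    (1,3) via x @ 5.4271
    (0,3) via x @ 6.5818  # hit
  → r_1 = 6.5818
beam 2: φ=-45°, α=255°
  direction (-0.2588, -0.9659); cell (6,6); t to first gridline: x 2.7046, y 0.6626 (then +3.8637 / +1.0353)
    (6,5) via y @ 0.6626
    (6,4) via y @ 1.6979
    (5,4) via x @ 2.7046
    (5,3) via y @ 2.7331
    (5,2) via y @ 3.7684
    (5,1) via y @ 4.8037
    (5,0) via y @ 5.8390  # hit
  → r_2 = 5.8390
beam 3: φ=45°, α=345°
  direction (0.9659, -0.2588); cell (6,6); t to first gridline: x 0.3106, y 2.4728 (then +1.0353 / +3.8637)
    (7,6) via x @ 0.3106
    (8,6) via x @ 1.3459  # hit
  → r_3 = 1.3459
beam 4: φ=90°, α=30°
  direction (0.8660, 0.5000); cell (6,6); t to first gridline: x 0.3464, y 0.7200 (then +1.1547 / +2.0000)
    (7,6) via x @ 0.3464
    (7,7) via y @ 0.7200  # hit
  → r_4 = 0.7200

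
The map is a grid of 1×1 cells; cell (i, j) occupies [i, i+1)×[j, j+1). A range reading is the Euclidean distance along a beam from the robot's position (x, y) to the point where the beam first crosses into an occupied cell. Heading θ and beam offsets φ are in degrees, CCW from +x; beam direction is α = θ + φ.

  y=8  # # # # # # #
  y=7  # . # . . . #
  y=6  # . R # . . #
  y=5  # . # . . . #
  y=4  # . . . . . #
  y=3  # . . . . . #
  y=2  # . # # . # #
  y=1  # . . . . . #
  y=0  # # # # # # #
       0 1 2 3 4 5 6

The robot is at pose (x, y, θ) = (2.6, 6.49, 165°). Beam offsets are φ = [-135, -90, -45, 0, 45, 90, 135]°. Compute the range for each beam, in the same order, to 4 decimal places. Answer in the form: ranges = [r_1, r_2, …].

ranges = [0.4619, 0.5280, 0.5889, 1.6564, 1.8475, 0.5073, 0.5658]

beam 1: φ=-135°, α=30°
  direction (0.8660, 0.5000); cell (2,6); t to first gridline: x 0.4619, y 1.0200 (then +1.1547 / +2.0000)
    (3,6) via x @ 0.4619  # hit
  → r_1 = 0.4619
beam 2: φ=-90°, α=75°
  direction (0.2588, 0.9659); cell (2,6); t to first gridline: x 1.5455, y 0.5280 (then +3.8637 / +1.0353)
    (2,7) via y @ 0.5280  # hit
  → r_2 = 0.5280
beam 3: φ=-45°, α=120°
  direction (-0.5000, 0.8660); cell (2,6); t to first gridline: x 1.2000, y 0.5889 (then +2.0000 / +1.1547)
    (2,7) via y @ 0.5889  # hit
  → r_3 = 0.5889
beam 4: φ=0°, α=165°
  direction (-0.9659, 0.2588); cell (2,6); t to first gridline: x 0.6212, y 1.9705 (then +1.0353 / +3.8637)
    (1,6) via x @ 0.6212
    (0,6) via x @ 1.6564  # hit
  → r_4 = 1.6564
beam 5: φ=45°, α=210°
  direction (-0.8660, -0.5000); cell (2,6); t to first gridline: x 0.6928, y 0.9800 (then +1.1547 / +2.0000)
    (1,6) via x @ 0.6928
    (1,5) via y @ 0.9800
    (0,5) via x @ 1.8475  # hit
  → r_5 = 1.8475
beam 6: φ=90°, α=255°
  direction (-0.2588, -0.9659); cell (2,6); t to first gridline: x 2.3182, y 0.5073 (then +3.8637 / +1.0353)
    (2,5) via y @ 0.5073  # hit
  → r_6 = 0.5073
beam 7: φ=135°, α=300°
  direction (0.5000, -0.8660); cell (2,6); t to first gridline: x 0.8000, y 0.5658 (then +2.0000 / +1.1547)
    (2,5) via y @ 0.5658  # hit
  → r_7 = 0.5658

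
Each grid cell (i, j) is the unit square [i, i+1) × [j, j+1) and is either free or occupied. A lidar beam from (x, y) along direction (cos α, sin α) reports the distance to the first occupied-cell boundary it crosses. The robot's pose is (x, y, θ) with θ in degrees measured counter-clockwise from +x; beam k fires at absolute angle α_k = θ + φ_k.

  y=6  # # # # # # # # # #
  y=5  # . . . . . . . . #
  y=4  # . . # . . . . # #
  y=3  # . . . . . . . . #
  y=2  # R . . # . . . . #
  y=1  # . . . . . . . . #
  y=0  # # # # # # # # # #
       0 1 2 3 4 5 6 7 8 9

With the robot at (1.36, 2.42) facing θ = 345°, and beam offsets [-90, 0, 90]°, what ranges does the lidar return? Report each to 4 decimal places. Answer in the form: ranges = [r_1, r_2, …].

beam 1: φ=-90°, α=255°
  dir = (cos 255°, sin 255°) = (-0.2588, -0.9659); from cell (1,2)
  next x-line at t=1.3909, next y-line at t=0.4348; Δt_x=3.8637, Δt_y=1.0353
    y: enter (1,1) at t=0.4348
    x: enter (0,1) at t=1.3909 ← occupied
  → r_1 = 1.3909
beam 2: φ=0°, α=345°
  dir = (cos 345°, sin 345°) = (0.9659, -0.2588); from cell (1,2)
  next x-line at t=0.6626, next y-line at t=1.6228; Δt_x=1.0353, Δt_y=3.8637
    x: enter (2,2) at t=0.6626
    y: enter (2,1) at t=1.6228
    x: enter (3,1) at t=1.6979
    x: enter (4,1) at t=2.7331
    x: enter (5,1) at t=3.7684
    x: enter (6,1) at t=4.8037
    y: enter (6,0) at t=5.4865 ← occupied
  → r_2 = 5.4865
beam 3: φ=90°, α=75°
  dir = (cos 75°, sin 75°) = (0.2588, 0.9659); from cell (1,2)
  next x-line at t=2.4728, next y-line at t=0.6005; Δt_x=3.8637, Δt_y=1.0353
    y: enter (1,3) at t=0.6005
    y: enter (1,4) at t=1.6357
    x: enter (2,4) at t=2.4728
    y: enter (2,5) at t=2.6710
    y: enter (2,6) at t=3.7063 ← occupied
  → r_3 = 3.7063

ranges = [1.3909, 5.4865, 3.7063]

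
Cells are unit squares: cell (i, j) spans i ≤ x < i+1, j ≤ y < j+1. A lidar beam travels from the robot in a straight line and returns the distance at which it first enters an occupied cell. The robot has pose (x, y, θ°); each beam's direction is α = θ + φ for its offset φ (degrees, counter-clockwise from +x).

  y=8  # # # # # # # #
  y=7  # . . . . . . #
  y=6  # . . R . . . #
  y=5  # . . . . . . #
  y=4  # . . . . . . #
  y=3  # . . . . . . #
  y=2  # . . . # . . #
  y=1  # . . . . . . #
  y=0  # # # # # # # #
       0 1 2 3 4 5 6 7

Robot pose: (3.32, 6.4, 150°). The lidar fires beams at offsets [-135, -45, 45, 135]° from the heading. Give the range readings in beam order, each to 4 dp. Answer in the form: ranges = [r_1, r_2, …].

ranges = [3.8098, 1.6564, 2.4018, 3.5199]

beam 1: φ=-135°, α=15°
  dir = (cos 15°, sin 15°) = (0.9659, 0.2588); from cell (3,6)
  next x-line at t=0.7040, next y-line at t=2.3182; Δt_x=1.0353, Δt_y=3.8637
    x: enter (4,6) at t=0.7040
    x: enter (5,6) at t=1.7393
    y: enter (5,7) at t=2.3182
    x: enter (6,7) at t=2.7745
    x: enter (7,7) at t=3.8098 ← occupied
  → r_1 = 3.8098
beam 2: φ=-45°, α=105°
  dir = (cos 105°, sin 105°) = (-0.2588, 0.9659); from cell (3,6)
  next x-line at t=1.2364, next y-line at t=0.6212; Δt_x=3.8637, Δt_y=1.0353
    y: enter (3,7) at t=0.6212
    x: enter (2,7) at t=1.2364
    y: enter (2,8) at t=1.6564 ← occupied
  → r_2 = 1.6564
beam 3: φ=45°, α=195°
  dir = (cos 195°, sin 195°) = (-0.9659, -0.2588); from cell (3,6)
  next x-line at t=0.3313, next y-line at t=1.5455; Δt_x=1.0353, Δt_y=3.8637
    x: enter (2,6) at t=0.3313
    x: enter (1,6) at t=1.3666
    y: enter (1,5) at t=1.5455
    x: enter (0,5) at t=2.4018 ← occupied
  → r_3 = 2.4018
beam 4: φ=135°, α=285°
  dir = (cos 285°, sin 285°) = (0.2588, -0.9659); from cell (3,6)
  next x-line at t=2.6273, next y-line at t=0.4141; Δt_x=3.8637, Δt_y=1.0353
    y: enter (3,5) at t=0.4141
    y: enter (3,4) at t=1.4494
    y: enter (3,3) at t=2.4847
    x: enter (4,3) at t=2.6273
    y: enter (4,2) at t=3.5199 ← occupied
  → r_4 = 3.5199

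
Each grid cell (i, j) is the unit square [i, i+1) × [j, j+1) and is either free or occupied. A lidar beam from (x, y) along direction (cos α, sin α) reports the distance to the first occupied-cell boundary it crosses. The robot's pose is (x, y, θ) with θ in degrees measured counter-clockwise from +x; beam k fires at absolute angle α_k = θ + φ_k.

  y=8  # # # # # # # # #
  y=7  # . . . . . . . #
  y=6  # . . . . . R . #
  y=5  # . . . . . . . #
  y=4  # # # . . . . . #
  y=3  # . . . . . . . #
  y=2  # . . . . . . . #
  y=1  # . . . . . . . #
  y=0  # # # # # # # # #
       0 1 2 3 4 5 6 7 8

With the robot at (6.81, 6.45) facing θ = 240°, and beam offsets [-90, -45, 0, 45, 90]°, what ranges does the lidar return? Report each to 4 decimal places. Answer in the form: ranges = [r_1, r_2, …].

beam 1: φ=-90°, α=150°
  dir = (cos 150°, sin 150°) = (-0.8660, 0.5000); from cell (6,6)
  next x-line at t=0.9353, next y-line at t=1.1000; Δt_x=1.1547, Δt_y=2.0000
    x: enter (5,6) at t=0.9353
    y: enter (5,7) at t=1.1000
    x: enter (4,7) at t=2.0900
    y: enter (4,8) at t=3.1000 ← occupied
  → r_1 = 3.1000
beam 2: φ=-45°, α=195°
  dir = (cos 195°, sin 195°) = (-0.9659, -0.2588); from cell (6,6)
  next x-line at t=0.8386, next y-line at t=1.7387; Δt_x=1.0353, Δt_y=3.8637
    x: enter (5,6) at t=0.8386
    y: enter (5,5) at t=1.7387
    x: enter (4,5) at t=1.8738
    x: enter (3,5) at t=2.9091
    x: enter (2,5) at t=3.9444
    x: enter (1,5) at t=4.9797
    y: enter (1,4) at t=5.6024 ← occupied
  → r_2 = 5.6024
beam 3: φ=0°, α=240°
  dir = (cos 240°, sin 240°) = (-0.5000, -0.8660); from cell (6,6)
  next x-line at t=1.6200, next y-line at t=0.5196; Δt_x=2.0000, Δt_y=1.1547
    y: enter (6,5) at t=0.5196
    x: enter (5,5) at t=1.6200
    y: enter (5,4) at t=1.6743
    y: enter (5,3) at t=2.8290
    x: enter (4,3) at t=3.6200
    y: enter (4,2) at t=3.9837
    y: enter (4,1) at t=5.1384
    x: enter (3,1) at t=5.6200
    y: enter (3,0) at t=6.2931 ← occupied
  → r_3 = 6.2931
beam 4: φ=45°, α=285°
  dir = (cos 285°, sin 285°) = (0.2588, -0.9659); from cell (6,6)
  next x-line at t=0.7341, next y-line at t=0.4659; Δt_x=3.8637, Δt_y=1.0353
    y: enter (6,5) at t=0.4659
    x: enter (7,5) at t=0.7341
    y: enter (7,4) at t=1.5012
    y: enter (7,3) at t=2.5364
    y: enter (7,2) at t=3.5717
    x: enter (8,2) at t=4.5978 ← occupied
  → r_4 = 4.5978
beam 5: φ=90°, α=330°
  dir = (cos 330°, sin 330°) = (0.8660, -0.5000); from cell (6,6)
  next x-line at t=0.2194, next y-line at t=0.9000; Δt_x=1.1547, Δt_y=2.0000
    x: enter (7,6) at t=0.2194
    y: enter (7,5) at t=0.9000
    x: enter (8,5) at t=1.3741 ← occupied
  → r_5 = 1.3741

ranges = [3.1000, 5.6024, 6.2931, 4.5978, 1.3741]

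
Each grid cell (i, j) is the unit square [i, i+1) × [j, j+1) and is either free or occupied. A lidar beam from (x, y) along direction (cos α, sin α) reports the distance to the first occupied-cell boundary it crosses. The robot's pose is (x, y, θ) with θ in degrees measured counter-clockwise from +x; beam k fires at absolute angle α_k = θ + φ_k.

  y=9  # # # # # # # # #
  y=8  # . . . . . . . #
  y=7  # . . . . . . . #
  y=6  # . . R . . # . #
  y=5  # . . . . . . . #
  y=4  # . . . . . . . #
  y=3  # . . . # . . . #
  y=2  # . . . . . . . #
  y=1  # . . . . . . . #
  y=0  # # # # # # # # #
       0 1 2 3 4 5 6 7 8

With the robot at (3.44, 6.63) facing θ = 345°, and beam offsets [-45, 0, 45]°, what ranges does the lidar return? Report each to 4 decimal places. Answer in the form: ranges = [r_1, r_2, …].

beam 1: φ=-45°, α=300°
  dir = (cos 300°, sin 300°) = (0.5000, -0.8660); from cell (3,6)
  next x-line at t=1.1200, next y-line at t=0.7275; Δt_x=2.0000, Δt_y=1.1547
    y: enter (3,5) at t=0.7275
    x: enter (4,5) at t=1.1200
    y: enter (4,4) at t=1.8822
    y: enter (4,3) at t=3.0369 ← occupied
  → r_1 = 3.0369
beam 2: φ=0°, α=345°
  dir = (cos 345°, sin 345°) = (0.9659, -0.2588); from cell (3,6)
  next x-line at t=0.5798, next y-line at t=2.4341; Δt_x=1.0353, Δt_y=3.8637
    x: enter (4,6) at t=0.5798
    x: enter (5,6) at t=1.6150
    y: enter (5,5) at t=2.4341
    x: enter (6,5) at t=2.6503
    x: enter (7,5) at t=3.6856
    x: enter (8,5) at t=4.7209 ← occupied
  → r_2 = 4.7209
beam 3: φ=45°, α=30°
  dir = (cos 30°, sin 30°) = (0.8660, 0.5000); from cell (3,6)
  next x-line at t=0.6466, next y-line at t=0.7400; Δt_x=1.1547, Δt_y=2.0000
    x: enter (4,6) at t=0.6466
    y: enter (4,7) at t=0.7400
    x: enter (5,7) at t=1.8013
    y: enter (5,8) at t=2.7400
    x: enter (6,8) at t=2.9560
    x: enter (7,8) at t=4.1107
    y: enter (7,9) at t=4.7400 ← occupied
  → r_3 = 4.7400

ranges = [3.0369, 4.7209, 4.7400]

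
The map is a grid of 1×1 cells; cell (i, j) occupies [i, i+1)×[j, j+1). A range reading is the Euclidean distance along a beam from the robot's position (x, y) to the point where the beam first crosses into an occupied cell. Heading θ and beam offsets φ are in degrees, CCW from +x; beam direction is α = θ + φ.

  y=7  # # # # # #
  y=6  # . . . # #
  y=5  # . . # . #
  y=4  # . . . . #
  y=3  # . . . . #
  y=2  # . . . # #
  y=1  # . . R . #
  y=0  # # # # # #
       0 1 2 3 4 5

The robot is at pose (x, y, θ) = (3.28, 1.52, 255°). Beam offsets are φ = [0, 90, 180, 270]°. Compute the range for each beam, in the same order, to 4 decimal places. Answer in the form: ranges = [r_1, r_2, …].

beam 1: φ=0°, α=255°
  cosα=-0.2588 sinα=-0.9659 | (3,1) | tMaxX 1.0818 tMaxY 0.5383 | tΔX 3.8637 tΔY 1.0353
    t=0.5383 [y] (3,0) — stop
  → r_1 = 0.5383
beam 2: φ=90°, α=345°
  cosα=0.9659 sinα=-0.2588 | (3,1) | tMaxX 0.7454 tMaxY 2.0091 | tΔX 1.0353 tΔY 3.8637
    t=0.7454 [x] (4,1)
    t=1.7807 [x] (5,1) — stop
  → r_2 = 1.7807
beam 3: φ=180°, α=75°
  cosα=0.2588 sinα=0.9659 | (3,1) | tMaxX 2.7819 tMaxY 0.4969 | tΔX 3.8637 tΔY 1.0353
    t=0.4969 [y] (3,2)
    t=1.5322 [y] (3,3)
    t=2.5675 [y] (3,4)
    t=2.7819 [x] (4,4)
    t=3.6028 [y] (4,5)
    t=4.6380 [y] (4,6) — stop
  → r_3 = 4.6380
beam 4: φ=270°, α=165°
  cosα=-0.9659 sinα=0.2588 | (3,1) | tMaxX 0.2899 tMaxY 1.8546 | tΔX 1.0353 tΔY 3.8637
    t=0.2899 [x] (2,1)
    t=1.3252 [x] (1,1)
    t=1.8546 [y] (1,2)
    t=2.3604 [x] (0,2) — stop
  → r_4 = 2.3604

ranges = [0.5383, 1.7807, 4.6380, 2.3604]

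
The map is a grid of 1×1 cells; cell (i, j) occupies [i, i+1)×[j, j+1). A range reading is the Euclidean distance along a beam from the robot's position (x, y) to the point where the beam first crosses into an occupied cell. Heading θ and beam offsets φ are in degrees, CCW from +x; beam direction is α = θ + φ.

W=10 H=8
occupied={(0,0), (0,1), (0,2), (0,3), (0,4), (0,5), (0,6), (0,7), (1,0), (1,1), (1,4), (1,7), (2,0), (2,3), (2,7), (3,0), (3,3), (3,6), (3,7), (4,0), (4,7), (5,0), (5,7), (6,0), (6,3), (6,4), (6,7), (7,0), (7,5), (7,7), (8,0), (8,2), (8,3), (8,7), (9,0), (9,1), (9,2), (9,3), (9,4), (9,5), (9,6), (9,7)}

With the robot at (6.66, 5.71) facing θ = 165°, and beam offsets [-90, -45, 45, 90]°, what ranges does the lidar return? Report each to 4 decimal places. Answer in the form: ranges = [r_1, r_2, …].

beam 1: φ=-90°, α=75°
  direction (0.2588, 0.9659); cell (6,5); t to first gridline: x 1.3137, y 0.3002 (then +3.8637 / +1.0353)
    (6,6) via y @ 0.3002
    (7,6) via x @ 1.3137
    (7,7) via y @ 1.3355  # hit
  → r_1 = 1.3355
beam 2: φ=-45°, α=120°
  direction (-0.5000, 0.8660); cell (6,5); t to first gridline: x 1.3200, y 0.3349 (then +2.0000 / +1.1547)
    (6,6) via y @ 0.3349
    (5,6) via x @ 1.3200
    (5,7) via y @ 1.4896  # hit
  → r_2 = 1.4896
beam 3: φ=45°, α=210°
  direction (-0.8660, -0.5000); cell (6,5); t to first gridline: x 0.7621, y 1.4200 (then +1.1547 / +2.0000)
    (5,5) via x @ 0.7621
    (5,4) via y @ 1.4200
    (4,4) via x @ 1.9168
    (3,4) via x @ 3.0715
    (3,3) via y @ 3.4200  # hit
  → r_3 = 3.4200
beam 4: φ=90°, α=255°
  direction (-0.2588, -0.9659); cell (6,5); t to first gridline: x 2.5500, y 0.7350 (then +3.8637 / +1.0353)
    (6,4) via y @ 0.7350  # hit
  → r_4 = 0.7350

ranges = [1.3355, 1.4896, 3.4200, 0.7350]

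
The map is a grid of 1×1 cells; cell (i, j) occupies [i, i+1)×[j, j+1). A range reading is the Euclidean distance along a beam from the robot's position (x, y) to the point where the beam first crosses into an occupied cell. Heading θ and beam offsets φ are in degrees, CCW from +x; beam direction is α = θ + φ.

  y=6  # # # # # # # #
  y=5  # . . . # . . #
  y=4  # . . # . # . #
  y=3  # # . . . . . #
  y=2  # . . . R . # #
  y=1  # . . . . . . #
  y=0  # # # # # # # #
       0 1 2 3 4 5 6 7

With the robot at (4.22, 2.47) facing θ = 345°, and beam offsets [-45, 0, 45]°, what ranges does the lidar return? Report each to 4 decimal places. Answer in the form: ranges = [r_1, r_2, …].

beam 1: φ=-45°, α=300°
  direction (0.5000, -0.8660); cell (4,2); t to first gridline: x 1.5600, y 0.5427 (then +2.0000 / +1.1547)
    (4,1) via y @ 0.5427
    (5,1) via x @ 1.5600
    (5,0) via y @ 1.6974  # hit
  → r_1 = 1.6974
beam 2: φ=0°, α=345°
  direction (0.9659, -0.2588); cell (4,2); t to first gridline: x 0.8075, y 1.8159 (then +1.0353 / +3.8637)
    (5,2) via x @ 0.8075
    (5,1) via y @ 1.8159
    (6,1) via x @ 1.8428
    (7,1) via x @ 2.8781  # hit
  → r_2 = 2.8781
beam 3: φ=45°, α=30°
  direction (0.8660, 0.5000); cell (4,2); t to first gridline: x 0.9007, y 1.0600 (then +1.1547 / +2.0000)
    (5,2) via x @ 0.9007
    (5,3) via y @ 1.0600
    (6,3) via x @ 2.0554
    (6,4) via y @ 3.0600
    (7,4) via x @ 3.2101  # hit
  → r_3 = 3.2101

ranges = [1.6974, 2.8781, 3.2101]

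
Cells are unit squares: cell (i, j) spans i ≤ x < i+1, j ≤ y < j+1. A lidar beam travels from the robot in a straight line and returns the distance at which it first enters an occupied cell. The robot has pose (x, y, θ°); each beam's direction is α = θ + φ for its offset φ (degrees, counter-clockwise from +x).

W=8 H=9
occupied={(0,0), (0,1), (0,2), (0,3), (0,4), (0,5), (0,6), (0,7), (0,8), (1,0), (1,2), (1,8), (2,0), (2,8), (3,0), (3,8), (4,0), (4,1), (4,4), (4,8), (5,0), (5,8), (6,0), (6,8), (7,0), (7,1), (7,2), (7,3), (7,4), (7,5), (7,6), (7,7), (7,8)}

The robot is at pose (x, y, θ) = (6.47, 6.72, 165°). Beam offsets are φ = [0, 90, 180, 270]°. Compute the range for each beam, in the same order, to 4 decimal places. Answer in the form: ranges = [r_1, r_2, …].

beam 1: φ=0°, α=165°
  d=(-0.9659,0.2588)  start (6,6)  tX=0.4866 tY=1.0818  stride 1/|dx|=1.0353 1/|dy|=3.8637
    cross x-line → (5,6), t=0.4866
    cross y-line → (5,7), t=1.0818
    cross x-line → (4,7), t=1.5219
    cross x-line → (3,7), t=2.5571
    cross x-line → (2,7), t=3.5924
    cross x-line → (1,7), t=4.6277
    cross y-line → (1,8), t=4.9455 (wall)
  → r_1 = 4.9455
beam 2: φ=90°, α=255°
  d=(-0.2588,-0.9659)  start (6,6)  tX=1.8159 tY=0.7454  stride 1/|dx|=3.8637 1/|dy|=1.0353
    cross y-line → (6,5), t=0.7454
    cross y-line → (6,4), t=1.7807
    cross x-line → (5,4), t=1.8159
    cross y-line → (5,3), t=2.8160
    cross y-line → (5,2), t=3.8512
    cross y-line → (5,1), t=4.8865
    cross x-line → (4,1), t=5.6796 (wall)
  → r_2 = 5.6796
beam 3: φ=180°, α=345°
  d=(0.9659,-0.2588)  start (6,6)  tX=0.5487 tY=2.7819  stride 1/|dx|=1.0353 1/|dy|=3.8637
    cross x-line → (7,6), t=0.5487 (wall)
  → r_3 = 0.5487
beam 4: φ=270°, α=75°
  d=(0.2588,0.9659)  start (6,6)  tX=2.0478 tY=0.2899  stride 1/|dx|=3.8637 1/|dy|=1.0353
    cross y-line → (6,7), t=0.2899
    cross y-line → (6,8), t=1.3252 (wall)
  → r_4 = 1.3252

ranges = [4.9455, 5.6796, 0.5487, 1.3252]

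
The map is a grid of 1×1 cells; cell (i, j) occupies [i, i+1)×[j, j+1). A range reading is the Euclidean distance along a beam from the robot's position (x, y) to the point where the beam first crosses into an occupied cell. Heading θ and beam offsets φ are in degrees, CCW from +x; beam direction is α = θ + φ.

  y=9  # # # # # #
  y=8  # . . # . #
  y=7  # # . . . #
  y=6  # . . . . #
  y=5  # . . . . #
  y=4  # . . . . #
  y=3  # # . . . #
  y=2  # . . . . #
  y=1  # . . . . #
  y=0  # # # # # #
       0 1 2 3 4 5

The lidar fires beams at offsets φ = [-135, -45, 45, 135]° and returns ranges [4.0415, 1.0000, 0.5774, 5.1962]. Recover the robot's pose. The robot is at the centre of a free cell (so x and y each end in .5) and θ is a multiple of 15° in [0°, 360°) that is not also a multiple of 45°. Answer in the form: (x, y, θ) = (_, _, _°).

The pose lattice has 29·16 = 464 candidates. Test each by forward raycasting.
  (4.5, 4.5, 195°): beam 1 = 1.0000 ≠ 4.0415 ✗
  (3.5, 3.5, 60°): beam 1 = 2.5882 ≠ 4.0415 ✗
  (3.5, 2.5, 75°): beam 1 = 1.7321 ≠ 4.0415 ✗
  (2.5, 2.5, 150°): beam 1 = 2.5882 ≠ 4.0415 ✗
  (4.5, 3.5, 150°): beam 1 = 0.5176 ≠ 4.0415 ✗
  …
  (1.5, 5.5, 165°): r_1=4.0415, r_2=1.0000, r_3=0.5774, r_4=5.1962 — all match ✓
Only this pose fits every beam.

(x, y, θ) = (1.5, 5.5, 165°)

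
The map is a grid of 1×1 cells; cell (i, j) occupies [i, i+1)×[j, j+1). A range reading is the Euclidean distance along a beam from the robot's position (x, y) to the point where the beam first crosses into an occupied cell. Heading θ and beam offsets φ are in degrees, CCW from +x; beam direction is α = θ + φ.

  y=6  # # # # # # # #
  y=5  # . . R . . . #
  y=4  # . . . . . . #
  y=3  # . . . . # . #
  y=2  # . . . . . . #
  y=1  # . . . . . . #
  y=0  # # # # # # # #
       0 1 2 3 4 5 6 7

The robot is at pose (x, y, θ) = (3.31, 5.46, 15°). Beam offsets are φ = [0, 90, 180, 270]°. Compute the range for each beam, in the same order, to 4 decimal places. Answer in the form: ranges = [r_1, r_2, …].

beam 1: φ=0°, α=15°
  direction (0.9659, 0.2588); cell (3,5); t to first gridline: x 0.7143, y 2.0864 (then +1.0353 / +3.8637)
    (4,5) via x @ 0.7143
    (5,5) via x @ 1.7496
    (5,6) via y @ 2.0864  # hit
  → r_1 = 2.0864
beam 2: φ=90°, α=105°
  direction (-0.2588, 0.9659); cell (3,5); t to first gridline: x 1.1977, y 0.5590 (then +3.8637 / +1.0353)
    (3,6) via y @ 0.5590  # hit
  → r_2 = 0.5590
beam 3: φ=180°, α=195°
  direction (-0.9659, -0.2588); cell (3,5); t to first gridline: x 0.3209, y 1.7773 (then +1.0353 / +3.8637)
    (2,5) via x @ 0.3209
    (1,5) via x @ 1.3562
    (1,4) via y @ 1.7773
    (0,4) via x @ 2.3915  # hit
  → r_3 = 2.3915
beam 4: φ=270°, α=285°
  direction (0.2588, -0.9659); cell (3,5); t to first gridline: x 2.6660, y 0.4762 (then +3.8637 / +1.0353)
    (3,4) via y @ 0.4762
    (3,3) via y @ 1.5115
    (3,2) via y @ 2.5468
    (4,2) via x @ 2.6660
    (4,1) via y @ 3.5821
    (4,0) via y @ 4.6173  # hit
  → r_4 = 4.6173

ranges = [2.0864, 0.5590, 2.3915, 4.6173]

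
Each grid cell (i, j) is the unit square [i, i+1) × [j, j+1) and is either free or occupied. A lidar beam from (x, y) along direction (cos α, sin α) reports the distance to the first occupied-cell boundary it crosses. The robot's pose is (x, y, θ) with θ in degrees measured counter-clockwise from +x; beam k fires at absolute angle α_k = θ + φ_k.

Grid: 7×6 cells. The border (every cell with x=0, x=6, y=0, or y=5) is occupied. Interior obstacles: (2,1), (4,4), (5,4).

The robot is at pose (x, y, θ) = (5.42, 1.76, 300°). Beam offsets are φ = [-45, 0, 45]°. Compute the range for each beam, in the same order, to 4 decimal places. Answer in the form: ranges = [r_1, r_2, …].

beam 1: φ=-45°, α=255°
  d=(-0.2588,-0.9659)  start (5,1)  tX=1.6228 tY=0.7868  stride 1/|dx|=3.8637 1/|dy|=1.0353
    cross y-line → (5,0), t=0.7868 (wall)
  → r_1 = 0.7868
beam 2: φ=0°, α=300°
  d=(0.5000,-0.8660)  start (5,1)  tX=1.1600 tY=0.8776  stride 1/|dx|=2.0000 1/|dy|=1.1547
    cross y-line → (5,0), t=0.8776 (wall)
  → r_2 = 0.8776
beam 3: φ=45°, α=345°
  d=(0.9659,-0.2588)  start (5,1)  tX=0.6005 tY=2.9364  stride 1/|dx|=1.0353 1/|dy|=3.8637
    cross x-line → (6,1), t=0.6005 (wall)
  → r_3 = 0.6005

ranges = [0.7868, 0.8776, 0.6005]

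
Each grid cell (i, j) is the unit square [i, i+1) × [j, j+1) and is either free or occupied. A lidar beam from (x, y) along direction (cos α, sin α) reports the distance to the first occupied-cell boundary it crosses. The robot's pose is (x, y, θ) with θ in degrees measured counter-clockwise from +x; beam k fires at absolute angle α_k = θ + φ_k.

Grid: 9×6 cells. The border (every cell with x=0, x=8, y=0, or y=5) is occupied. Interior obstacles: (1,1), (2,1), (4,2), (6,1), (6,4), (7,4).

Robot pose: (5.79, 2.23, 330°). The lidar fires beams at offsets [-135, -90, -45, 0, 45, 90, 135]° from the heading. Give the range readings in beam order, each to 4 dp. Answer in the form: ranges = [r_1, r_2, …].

ranges = [0.8179, 1.4203, 0.8114, 0.4600, 2.2880, 2.0438, 2.8677]

beam 1: φ=-135°, α=195°
  dir = (cos 195°, sin 195°) = (-0.9659, -0.2588); from cell (5,2)
  next x-line at t=0.8179, next y-line at t=0.8887; Δt_x=1.0353, Δt_y=3.8637
    x: enter (4,2) at t=0.8179 ← occupied
  → r_1 = 0.8179
beam 2: φ=-90°, α=240°
  dir = (cos 240°, sin 240°) = (-0.5000, -0.8660); from cell (5,2)
  next x-line at t=1.5800, next y-line at t=0.2656; Δt_x=2.0000, Δt_y=1.1547
    y: enter (5,1) at t=0.2656
    y: enter (5,0) at t=1.4203 ← occupied
  → r_2 = 1.4203
beam 3: φ=-45°, α=285°
  dir = (cos 285°, sin 285°) = (0.2588, -0.9659); from cell (5,2)
  next x-line at t=0.8114, next y-line at t=0.2381; Δt_x=3.8637, Δt_y=1.0353
    y: enter (5,1) at t=0.2381
    x: enter (6,1) at t=0.8114 ← occupied
  → r_3 = 0.8114
beam 4: φ=0°, α=330°
  dir = (cos 330°, sin 330°) = (0.8660, -0.5000); from cell (5,2)
  next x-line at t=0.2425, next y-line at t=0.4600; Δt_x=1.1547, Δt_y=2.0000
    x: enter (6,2) at t=0.2425
    y: enter (6,1) at t=0.4600 ← occupied
  → r_4 = 0.4600
beam 5: φ=45°, α=15°
  dir = (cos 15°, sin 15°) = (0.9659, 0.2588); from cell (5,2)
  next x-line at t=0.2174, next y-line at t=2.9751; Δt_x=1.0353, Δt_y=3.8637
    x: enter (6,2) at t=0.2174
    x: enter (7,2) at t=1.2527
    x: enter (8,2) at t=2.2880 ← occupied
  → r_5 = 2.2880
beam 6: φ=90°, α=60°
  dir = (cos 60°, sin 60°) = (0.5000, 0.8660); from cell (5,2)
  next x-line at t=0.4200, next y-line at t=0.8891; Δt_x=2.0000, Δt_y=1.1547
    x: enter (6,2) at t=0.4200
    y: enter (6,3) at t=0.8891
    y: enter (6,4) at t=2.0438 ← occupied
  → r_6 = 2.0438
beam 7: φ=135°, α=105°
  dir = (cos 105°, sin 105°) = (-0.2588, 0.9659); from cell (5,2)
  next x-line at t=3.0523, next y-line at t=0.7972; Δt_x=3.8637, Δt_y=1.0353
    y: enter (5,3) at t=0.7972
    y: enter (5,4) at t=1.8324
    y: enter (5,5) at t=2.8677 ← occupied
  → r_7 = 2.8677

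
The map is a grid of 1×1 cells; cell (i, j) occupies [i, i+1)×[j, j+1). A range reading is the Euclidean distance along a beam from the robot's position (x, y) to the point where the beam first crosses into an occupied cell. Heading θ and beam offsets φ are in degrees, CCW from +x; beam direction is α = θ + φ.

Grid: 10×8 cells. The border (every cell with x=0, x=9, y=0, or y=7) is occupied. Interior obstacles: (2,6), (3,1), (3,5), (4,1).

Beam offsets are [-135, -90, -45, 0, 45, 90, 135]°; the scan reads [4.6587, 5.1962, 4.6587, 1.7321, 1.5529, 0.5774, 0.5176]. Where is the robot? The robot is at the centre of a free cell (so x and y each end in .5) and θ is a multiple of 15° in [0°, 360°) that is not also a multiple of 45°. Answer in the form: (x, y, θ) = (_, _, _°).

Enumerate (i+0.5, j+0.5, θ) over the 44 free cells and 16 admissible headings. For each, cast all 7 beams and compare to the given ranges.
  (2.5, 5.5, 120°): beam 1 = 0.5176 ≠ 4.6587 ✗
  (3.5, 2.5, 300°): beam 1 = 2.5882 ≠ 4.6587 ✗
  (2.5, 4.5, 330°): beam 1 = 1.5529 ≠ 4.6587 ✗
  …
  (4.5, 5.5, 60°): r_1=4.6587, r_2=5.1962, r_3=4.6587, r_4=1.7321, r_5=1.5529, r_6=0.5774, r_7=0.5176 — all match ✓
Unique over the lattice → pose = (4.5, 5.5, 60°).

(x, y, θ) = (4.5, 5.5, 60°)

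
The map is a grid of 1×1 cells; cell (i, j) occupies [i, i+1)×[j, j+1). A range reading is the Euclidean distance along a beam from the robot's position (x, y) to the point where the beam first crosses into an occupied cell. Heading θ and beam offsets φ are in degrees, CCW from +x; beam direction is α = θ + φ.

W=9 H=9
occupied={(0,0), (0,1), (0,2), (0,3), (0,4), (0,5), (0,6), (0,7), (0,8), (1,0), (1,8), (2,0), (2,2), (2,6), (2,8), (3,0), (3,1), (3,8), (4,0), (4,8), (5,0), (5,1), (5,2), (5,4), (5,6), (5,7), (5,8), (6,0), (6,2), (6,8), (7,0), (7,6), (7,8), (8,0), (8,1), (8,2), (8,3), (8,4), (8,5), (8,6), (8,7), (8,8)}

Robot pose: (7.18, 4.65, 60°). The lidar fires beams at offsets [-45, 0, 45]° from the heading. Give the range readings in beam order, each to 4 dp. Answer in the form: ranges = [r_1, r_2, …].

ranges = [0.8489, 1.5588, 3.4682]

beam 1: φ=-45°, α=15°
  direction (0.9659, 0.2588); cell (7,4); t to first gridline: x 0.8489, y 1.3523 (then +1.0353 / +3.8637)
    (8,4) via x @ 0.8489  # hit
  → r_1 = 0.8489
beam 2: φ=0°, α=60°
  direction (0.5000, 0.8660); cell (7,4); t to first gridline: x 1.6400, y 0.4041 (then +2.0000 / +1.1547)
    (7,5) via y @ 0.4041
    (7,6) via y @ 1.5588  # hit
  → r_2 = 1.5588
beam 3: φ=45°, α=105°
  direction (-0.2588, 0.9659); cell (7,4); t to first gridline: x 0.6955, y 0.3623 (then +3.8637 / +1.0353)
    (7,5) via y @ 0.3623
    (6,5) via x @ 0.6955
    (6,6) via y @ 1.3976
    (6,7) via y @ 2.4329
    (6,8) via y @ 3.4682  # hit
  → r_3 = 3.4682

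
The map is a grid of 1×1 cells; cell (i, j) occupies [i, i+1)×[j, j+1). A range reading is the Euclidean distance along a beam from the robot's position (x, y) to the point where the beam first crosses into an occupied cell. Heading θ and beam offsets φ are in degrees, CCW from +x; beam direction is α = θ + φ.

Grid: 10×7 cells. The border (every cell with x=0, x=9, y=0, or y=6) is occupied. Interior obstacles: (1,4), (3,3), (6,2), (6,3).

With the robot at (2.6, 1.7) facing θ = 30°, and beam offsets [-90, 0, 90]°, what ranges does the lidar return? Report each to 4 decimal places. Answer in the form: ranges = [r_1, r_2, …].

beam 1: φ=-90°, α=300°
  dir = (cos 300°, sin 300°) = (0.5000, -0.8660); from cell (2,1)
  next x-line at t=0.8000, next y-line at t=0.8083; Δt_x=2.0000, Δt_y=1.1547
    x: enter (3,1) at t=0.8000
    y: enter (3,0) at t=0.8083 ← occupied
  → r_1 = 0.8083
beam 2: φ=0°, α=30°
  dir = (cos 30°, sin 30°) = (0.8660, 0.5000); from cell (2,1)
  next x-line at t=0.4619, next y-line at t=0.6000; Δt_x=1.1547, Δt_y=2.0000
    x: enter (3,1) at t=0.4619
    y: enter (3,2) at t=0.6000
    x: enter (4,2) at t=1.6166
    y: enter (4,3) at t=2.6000
    x: enter (5,3) at t=2.7713
    x: enter (6,3) at t=3.9260 ← occupied
  → r_2 = 3.9260
beam 3: φ=90°, α=120°
  dir = (cos 120°, sin 120°) = (-0.5000, 0.8660); from cell (2,1)
  next x-line at t=1.2000, next y-line at t=0.3464; Δt_x=2.0000, Δt_y=1.1547
    y: enter (2,2) at t=0.3464
    x: enter (1,2) at t=1.2000
    y: enter (1,3) at t=1.5011
    y: enter (1,4) at t=2.6558 ← occupied
  → r_3 = 2.6558

ranges = [0.8083, 3.9260, 2.6558]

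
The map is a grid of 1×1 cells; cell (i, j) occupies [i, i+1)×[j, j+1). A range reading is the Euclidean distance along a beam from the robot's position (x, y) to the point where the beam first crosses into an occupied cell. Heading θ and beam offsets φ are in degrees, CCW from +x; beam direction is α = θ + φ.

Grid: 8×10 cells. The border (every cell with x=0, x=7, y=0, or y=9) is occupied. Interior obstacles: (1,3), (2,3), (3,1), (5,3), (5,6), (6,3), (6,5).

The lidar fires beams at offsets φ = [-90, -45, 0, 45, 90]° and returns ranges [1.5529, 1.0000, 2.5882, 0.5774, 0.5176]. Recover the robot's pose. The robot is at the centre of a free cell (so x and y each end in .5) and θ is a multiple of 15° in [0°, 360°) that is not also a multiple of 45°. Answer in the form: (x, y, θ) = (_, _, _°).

(x, y, θ) = (2.5, 2.5, 15°)

The pose lattice has 41·16 = 656 candidates. Test each by forward raycasting.
  (5.5, 1.5, 105°): beam 2 = 1.7321 ≠ 1.0000 ✗
  (5.5, 2.5, 165°): beam 1 = 0.5176 ≠ 1.5529 ✗
  (4.5, 5.5, 15°): beam 1 = 1.9319 ≠ 1.5529 ✗
  (4.5, 6.5, 195°): beam 1 = 2.5882 ≠ 1.5529 ✗
  …
  (2.5, 2.5, 15°): r_1=1.5529, r_2=1.0000, r_3=2.5882, r_4=0.5774, r_5=0.5176 — all match ✓
Unique over the lattice → pose = (2.5, 2.5, 15°).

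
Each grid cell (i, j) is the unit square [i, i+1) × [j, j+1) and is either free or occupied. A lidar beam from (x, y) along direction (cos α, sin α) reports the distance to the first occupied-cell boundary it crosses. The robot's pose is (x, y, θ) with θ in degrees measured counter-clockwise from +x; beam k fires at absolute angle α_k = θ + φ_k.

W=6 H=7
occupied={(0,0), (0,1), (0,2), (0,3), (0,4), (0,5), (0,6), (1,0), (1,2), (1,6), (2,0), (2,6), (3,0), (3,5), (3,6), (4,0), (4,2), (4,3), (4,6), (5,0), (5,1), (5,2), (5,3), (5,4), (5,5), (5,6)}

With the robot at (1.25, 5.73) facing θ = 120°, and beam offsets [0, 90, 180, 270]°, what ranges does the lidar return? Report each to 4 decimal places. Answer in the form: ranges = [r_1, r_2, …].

beam 1: φ=0°, α=120°
  direction (-0.5000, 0.8660); cell (1,5); t to first gridline: x 0.5000, y 0.3118 (then +2.0000 / +1.1547)
    (1,6) via y @ 0.3118  # hit
  → r_1 = 0.3118
beam 2: φ=90°, α=210°
  direction (-0.8660, -0.5000); cell (1,5); t to first gridline: x 0.2887, y 1.4600 (then +1.1547 / +2.0000)
    (0,5) via x @ 0.2887  # hit
  → r_2 = 0.2887
beam 3: φ=180°, α=300°
  direction (0.5000, -0.8660); cell (1,5); t to first gridline: x 1.5000, y 0.8429 (then +2.0000 / +1.1547)
    (1,4) via y @ 0.8429
    (2,4) via x @ 1.5000
    (2,3) via y @ 1.9976
    (2,2) via y @ 3.1523
    (3,2) via x @ 3.5000
    (3,1) via y @ 4.3070
    (3,0) via y @ 5.4617  # hit
  → r_3 = 5.4617
beam 4: φ=270°, α=30°
  direction (0.8660, 0.5000); cell (1,5); t to first gridline: x 0.8660, y 0.5400 (then +1.1547 / +2.0000)
    (1,6) via y @ 0.5400  # hit
  → r_4 = 0.5400

ranges = [0.3118, 0.2887, 5.4617, 0.5400]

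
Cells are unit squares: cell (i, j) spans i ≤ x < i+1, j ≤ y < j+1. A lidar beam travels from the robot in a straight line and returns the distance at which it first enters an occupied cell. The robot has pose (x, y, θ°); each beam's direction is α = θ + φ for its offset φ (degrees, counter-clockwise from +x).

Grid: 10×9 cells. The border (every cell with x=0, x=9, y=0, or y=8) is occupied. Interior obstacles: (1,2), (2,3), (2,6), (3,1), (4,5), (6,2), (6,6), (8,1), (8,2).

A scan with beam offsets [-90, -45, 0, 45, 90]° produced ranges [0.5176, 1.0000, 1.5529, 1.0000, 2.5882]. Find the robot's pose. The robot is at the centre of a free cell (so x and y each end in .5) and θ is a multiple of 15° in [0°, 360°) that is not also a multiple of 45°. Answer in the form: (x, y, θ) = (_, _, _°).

(x, y, θ) = (1.5, 4.5, 285°)

Candidates: 47 free-cell centres × 16 headings = 752 poses. Raycast each; keep the one whose scan matches to 4 dp.
  (2.5, 4.5, 210°): beam 1 = 3.0000 ≠ 0.5176 ✗
  (5.5, 4.5, 165°): beam 1 = 1.9319 ≠ 0.5176 ✗
  (4.5, 2.5, 30°): beam 1 = 1.7321 ≠ 0.5176 ✗
  …
  (1.5, 4.5, 285°): r_1=0.5176, r_2=1.0000, r_3=1.5529, r_4=1.0000, r_5=2.5882 — all match ✓
No second candidate reproduces the full scan.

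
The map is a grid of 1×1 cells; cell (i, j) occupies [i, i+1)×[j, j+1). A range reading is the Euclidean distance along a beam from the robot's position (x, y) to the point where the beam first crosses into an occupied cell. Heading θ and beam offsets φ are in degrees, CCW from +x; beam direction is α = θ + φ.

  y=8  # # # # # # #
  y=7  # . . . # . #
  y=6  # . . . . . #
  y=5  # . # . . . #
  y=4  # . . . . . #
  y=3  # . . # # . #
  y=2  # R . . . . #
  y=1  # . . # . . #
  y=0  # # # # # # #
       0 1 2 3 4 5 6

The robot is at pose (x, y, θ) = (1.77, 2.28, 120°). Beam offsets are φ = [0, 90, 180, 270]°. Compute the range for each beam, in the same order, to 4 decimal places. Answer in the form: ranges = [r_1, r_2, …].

ranges = [1.5400, 0.8891, 1.4780, 1.4400]

beam 1: φ=0°, α=120°
  cosα=-0.5000 sinα=0.8660 | (1,2) | tMaxX 1.5400 tMaxY 0.8314 | tΔX 2.0000 tΔY 1.1547
    t=0.8314 [y] (1,3)
    t=1.5400 [x] (0,3) — stop
  → r_1 = 1.5400
beam 2: φ=90°, α=210°
  cosα=-0.8660 sinα=-0.5000 | (1,2) | tMaxX 0.8891 tMaxY 0.5600 | tΔX 1.1547 tΔY 2.0000
    t=0.5600 [y] (1,1)
    t=0.8891 [x] (0,1) — stop
  → r_2 = 0.8891
beam 3: φ=180°, α=300°
  cosα=0.5000 sinα=-0.8660 | (1,2) | tMaxX 0.4600 tMaxY 0.3233 | tΔX 2.0000 tΔY 1.1547
    t=0.3233 [y] (1,1)
    t=0.4600 [x] (2,1)
    t=1.4780 [y] (2,0) — stop
  → r_3 = 1.4780
beam 4: φ=270°, α=30°
  cosα=0.8660 sinα=0.5000 | (1,2) | tMaxX 0.2656 tMaxY 1.4400 | tΔX 1.1547 tΔY 2.0000
    t=0.2656 [x] (2,2)
    t=1.4203 [x] (3,2)
    t=1.4400 [y] (3,3) — stop
  → r_4 = 1.4400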